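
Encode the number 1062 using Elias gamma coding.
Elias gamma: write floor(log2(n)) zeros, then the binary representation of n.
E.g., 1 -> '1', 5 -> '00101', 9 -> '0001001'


num_bits = floor(log2(1062)) + 1 = 11
leading_zeros = num_bits - 1 = 10
binary(1062) = 10000100110

Elias gamma(1062) = '0000000000' + '10000100110' = 000000000010000100110 (21 bits)


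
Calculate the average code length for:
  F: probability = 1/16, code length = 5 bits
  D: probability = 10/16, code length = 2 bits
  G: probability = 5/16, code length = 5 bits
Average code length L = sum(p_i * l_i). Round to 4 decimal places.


Weighted contributions p_i * l_i:
  F: (1/16) * 5 = 5/16
  D: (10/16) * 2 = 20/16
  G: (5/16) * 5 = 25/16
Sum = (5 + 20 + 25)/16 = 50/16

L = 50/16 = 3.1250 bits/symbol


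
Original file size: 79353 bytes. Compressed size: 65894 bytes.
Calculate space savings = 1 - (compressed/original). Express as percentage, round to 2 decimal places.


ratio = compressed/original = 65894/79353 = 0.830391
savings = 1 - ratio = 1 - 0.830391 = 0.169609
as a percentage: 0.169609 * 100 = 16.96%

Space savings = 1 - 65894/79353 = 16.96%


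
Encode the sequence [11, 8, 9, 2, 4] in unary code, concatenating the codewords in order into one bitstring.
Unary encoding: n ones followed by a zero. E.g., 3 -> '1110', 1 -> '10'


Encode each number as n ones followed by a terminating 0:
  11 -> 111111111110 (12 bits)
  8 -> 111111110 (9 bits)
  9 -> 1111111110 (10 bits)
  2 -> 110 (3 bits)
  4 -> 11110 (5 bits)
Total length = 12 + 9 + 10 + 3 + 5 = 39 bits.

Unary([11, 8, 9, 2, 4]) = 111111111110111111110111111111011011110 (39 bits)


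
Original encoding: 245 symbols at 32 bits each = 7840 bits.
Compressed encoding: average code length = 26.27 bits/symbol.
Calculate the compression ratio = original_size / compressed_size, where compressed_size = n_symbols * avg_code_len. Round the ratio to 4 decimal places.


original_size = n_symbols * orig_bits = 245 * 32 = 7840 bits
compressed_size = n_symbols * avg_code_len = 245 * 26.27 = 6436.15 bits
ratio = original_size / compressed_size = 7840 / 6436.15 = 1.2181

Compression ratio = 1.2181


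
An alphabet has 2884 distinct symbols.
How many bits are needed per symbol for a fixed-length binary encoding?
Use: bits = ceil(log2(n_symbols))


log2(2884) = 11.4939
Bracket: 2^11 = 2048 < 2884 <= 2^12 = 4096
So ceil(log2(2884)) = 12

bits = ceil(log2(2884)) = ceil(11.4939) = 12 bits


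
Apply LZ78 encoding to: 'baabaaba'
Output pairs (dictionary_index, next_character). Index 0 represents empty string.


LZ78 encoding steps:
Dictionary: {0: ''}
Step 1: w='' (idx 0), next='b' -> output (0, 'b'), add 'b' as idx 1
Step 2: w='' (idx 0), next='a' -> output (0, 'a'), add 'a' as idx 2
Step 3: w='a' (idx 2), next='b' -> output (2, 'b'), add 'ab' as idx 3
Step 4: w='a' (idx 2), next='a' -> output (2, 'a'), add 'aa' as idx 4
Step 5: w='b' (idx 1), next='a' -> output (1, 'a'), add 'ba' as idx 5


Encoded: [(0, 'b'), (0, 'a'), (2, 'b'), (2, 'a'), (1, 'a')]


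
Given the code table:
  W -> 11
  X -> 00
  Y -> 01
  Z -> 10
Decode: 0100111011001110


Decoding:
01 -> Y
00 -> X
11 -> W
10 -> Z
11 -> W
00 -> X
11 -> W
10 -> Z


Result: YXWZWXWZ


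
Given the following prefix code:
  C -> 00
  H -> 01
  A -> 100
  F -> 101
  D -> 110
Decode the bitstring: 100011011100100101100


Decoding step by step:
Bits 100 -> A
Bits 01 -> H
Bits 101 -> F
Bits 110 -> D
Bits 01 -> H
Bits 00 -> C
Bits 101 -> F
Bits 100 -> A


Decoded message: AHFDHCFA


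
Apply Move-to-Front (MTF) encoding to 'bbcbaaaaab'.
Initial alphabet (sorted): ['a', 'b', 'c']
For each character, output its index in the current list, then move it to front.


MTF encoding:
'b': index 1 in ['a', 'b', 'c'] -> ['b', 'a', 'c']
'b': index 0 in ['b', 'a', 'c'] -> ['b', 'a', 'c']
'c': index 2 in ['b', 'a', 'c'] -> ['c', 'b', 'a']
'b': index 1 in ['c', 'b', 'a'] -> ['b', 'c', 'a']
'a': index 2 in ['b', 'c', 'a'] -> ['a', 'b', 'c']
'a': index 0 in ['a', 'b', 'c'] -> ['a', 'b', 'c']
'a': index 0 in ['a', 'b', 'c'] -> ['a', 'b', 'c']
'a': index 0 in ['a', 'b', 'c'] -> ['a', 'b', 'c']
'a': index 0 in ['a', 'b', 'c'] -> ['a', 'b', 'c']
'b': index 1 in ['a', 'b', 'c'] -> ['b', 'a', 'c']


Output: [1, 0, 2, 1, 2, 0, 0, 0, 0, 1]


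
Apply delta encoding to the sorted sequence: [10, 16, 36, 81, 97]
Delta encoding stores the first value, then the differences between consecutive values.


First value: 10
Deltas:
  16 - 10 = 6
  36 - 16 = 20
  81 - 36 = 45
  97 - 81 = 16


Delta encoded: [10, 6, 20, 45, 16]


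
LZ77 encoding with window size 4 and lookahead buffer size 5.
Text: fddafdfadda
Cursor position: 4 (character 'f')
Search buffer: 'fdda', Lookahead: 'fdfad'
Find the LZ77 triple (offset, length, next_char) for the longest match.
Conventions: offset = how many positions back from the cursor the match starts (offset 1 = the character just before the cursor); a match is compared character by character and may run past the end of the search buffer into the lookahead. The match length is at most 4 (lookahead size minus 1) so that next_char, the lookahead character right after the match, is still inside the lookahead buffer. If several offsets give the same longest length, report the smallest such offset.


Try each offset into the search buffer:
  offset=1 (pos 3, char 'a'): match length 0
  offset=2 (pos 2, char 'd'): match length 0
  offset=3 (pos 1, char 'd'): match length 0
  offset=4 (pos 0, char 'f'): match length 2
Longest match has length 2 at offset 4.
next_char = character at position 4 + 2 = 6 -> 'f'

Best match: offset=4, length=2 (matching 'fd' starting at position 0)
LZ77 triple: (4, 2, 'f')


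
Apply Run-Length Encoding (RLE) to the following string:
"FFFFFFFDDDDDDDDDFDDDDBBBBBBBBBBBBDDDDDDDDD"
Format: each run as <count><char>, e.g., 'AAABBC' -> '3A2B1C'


Scanning runs left to right:
  i=0: run of 'F' x 7 -> '7F'
  i=7: run of 'D' x 9 -> '9D'
  i=16: run of 'F' x 1 -> '1F'
  i=17: run of 'D' x 4 -> '4D'
  i=21: run of 'B' x 12 -> '12B'
  i=33: run of 'D' x 9 -> '9D'

RLE = 7F9D1F4D12B9D


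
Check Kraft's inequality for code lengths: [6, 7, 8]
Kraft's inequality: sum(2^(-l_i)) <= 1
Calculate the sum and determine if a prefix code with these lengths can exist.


Sum = 2^(-6) + 2^(-7) + 2^(-8)
    = 0.015625 + 0.0078125 + 0.00390625
    = 7/256 = 0.02734375
Since 0.02734375 <= 1, Kraft's inequality IS satisfied.
A prefix code with these lengths CAN exist.

Kraft sum = 0.02734375. Satisfied.


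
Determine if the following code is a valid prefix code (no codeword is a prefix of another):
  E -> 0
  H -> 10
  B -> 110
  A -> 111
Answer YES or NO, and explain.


Checking each pair (does one codeword prefix another?):
  E='0' vs H='10': no prefix
  E='0' vs B='110': no prefix
  E='0' vs A='111': no prefix
  H='10' vs E='0': no prefix
  H='10' vs B='110': no prefix
  H='10' vs A='111': no prefix
  B='110' vs E='0': no prefix
  B='110' vs H='10': no prefix
  B='110' vs A='111': no prefix
  A='111' vs E='0': no prefix
  A='111' vs H='10': no prefix
  A='111' vs B='110': no prefix
No violation found over all pairs.

YES -- this is a valid prefix code. No codeword is a prefix of any other codeword.


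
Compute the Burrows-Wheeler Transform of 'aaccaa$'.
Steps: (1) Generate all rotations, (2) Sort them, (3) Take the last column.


Rotations (sorted):
  0: $aaccaa -> last char: a
  1: a$aacca -> last char: a
  2: aa$aacc -> last char: c
  3: aaccaa$ -> last char: $
  4: accaa$a -> last char: a
  5: caa$aac -> last char: c
  6: ccaa$aa -> last char: a


BWT = aac$aca


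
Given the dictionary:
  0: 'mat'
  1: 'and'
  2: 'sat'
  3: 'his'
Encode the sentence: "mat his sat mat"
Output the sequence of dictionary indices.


Look up each word in the dictionary:
  'mat' -> 0
  'his' -> 3
  'sat' -> 2
  'mat' -> 0

Encoded: [0, 3, 2, 0]


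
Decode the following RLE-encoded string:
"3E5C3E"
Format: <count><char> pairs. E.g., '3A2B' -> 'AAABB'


Expanding each <count><char> pair:
  3E -> 'EEE'
  5C -> 'CCCCC'
  3E -> 'EEE'

Decoded = EEECCCCCEEE


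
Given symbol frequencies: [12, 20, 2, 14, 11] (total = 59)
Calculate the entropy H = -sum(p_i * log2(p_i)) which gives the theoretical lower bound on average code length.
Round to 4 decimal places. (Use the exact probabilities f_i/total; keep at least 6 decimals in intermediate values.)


Per-symbol terms -p_i * log2(p_i) with p_i = f_i/59:
  p = 12/59 = 0.203390: log2(p) = -2.297681, -p*log2(p) = 0.467325
  p = 20/59 = 0.338983: log2(p) = -1.560715, -p*log2(p) = 0.529056
  p = 2/59 = 0.033898: log2(p) = -4.882643, -p*log2(p) = 0.165513
  p = 14/59 = 0.237288: log2(p) = -2.075288, -p*log2(p) = 0.492441
  p = 11/59 = 0.186441: log2(p) = -2.423211, -p*log2(p) = 0.451785
H = 0.467325 + 0.529056 + 0.165513 + 0.492441 + 0.451785 = 2.106120

H = 2.1061 bits/symbol


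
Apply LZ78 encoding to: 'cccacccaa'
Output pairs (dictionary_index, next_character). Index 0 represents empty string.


LZ78 encoding steps:
Dictionary: {0: ''}
Step 1: w='' (idx 0), next='c' -> output (0, 'c'), add 'c' as idx 1
Step 2: w='c' (idx 1), next='c' -> output (1, 'c'), add 'cc' as idx 2
Step 3: w='' (idx 0), next='a' -> output (0, 'a'), add 'a' as idx 3
Step 4: w='cc' (idx 2), next='c' -> output (2, 'c'), add 'ccc' as idx 4
Step 5: w='a' (idx 3), next='a' -> output (3, 'a'), add 'aa' as idx 5


Encoded: [(0, 'c'), (1, 'c'), (0, 'a'), (2, 'c'), (3, 'a')]


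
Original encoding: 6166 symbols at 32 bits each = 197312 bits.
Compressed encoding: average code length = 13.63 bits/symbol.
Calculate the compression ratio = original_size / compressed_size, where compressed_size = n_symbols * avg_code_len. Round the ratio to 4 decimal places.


original_size = n_symbols * orig_bits = 6166 * 32 = 197312 bits
compressed_size = n_symbols * avg_code_len = 6166 * 13.63 = 84042.58 bits
ratio = original_size / compressed_size = 197312 / 84042.58 = 2.3478

Compression ratio = 2.3478


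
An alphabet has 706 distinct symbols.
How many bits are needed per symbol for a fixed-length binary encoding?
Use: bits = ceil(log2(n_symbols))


log2(706) = 9.4635
Bracket: 2^9 = 512 < 706 <= 2^10 = 1024
So ceil(log2(706)) = 10

bits = ceil(log2(706)) = ceil(9.4635) = 10 bits


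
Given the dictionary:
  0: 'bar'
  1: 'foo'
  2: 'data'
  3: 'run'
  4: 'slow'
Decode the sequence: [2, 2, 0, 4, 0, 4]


Look up each index in the dictionary:
  2 -> 'data'
  2 -> 'data'
  0 -> 'bar'
  4 -> 'slow'
  0 -> 'bar'
  4 -> 'slow'

Decoded: "data data bar slow bar slow"


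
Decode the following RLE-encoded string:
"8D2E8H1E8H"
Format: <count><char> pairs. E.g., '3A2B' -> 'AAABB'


Expanding each <count><char> pair:
  8D -> 'DDDDDDDD'
  2E -> 'EE'
  8H -> 'HHHHHHHH'
  1E -> 'E'
  8H -> 'HHHHHHHH'

Decoded = DDDDDDDDEEHHHHHHHHEHHHHHHHH


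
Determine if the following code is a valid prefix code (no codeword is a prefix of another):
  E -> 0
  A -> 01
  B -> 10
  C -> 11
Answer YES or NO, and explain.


Checking each pair (does one codeword prefix another?):
  E='0' vs A='01': prefix -- VIOLATION

NO -- this is NOT a valid prefix code. E (0) is a prefix of A (01).


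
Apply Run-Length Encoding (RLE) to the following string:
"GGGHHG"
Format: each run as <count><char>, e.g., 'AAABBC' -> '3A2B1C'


Scanning runs left to right:
  i=0: run of 'G' x 3 -> '3G'
  i=3: run of 'H' x 2 -> '2H'
  i=5: run of 'G' x 1 -> '1G'

RLE = 3G2H1G


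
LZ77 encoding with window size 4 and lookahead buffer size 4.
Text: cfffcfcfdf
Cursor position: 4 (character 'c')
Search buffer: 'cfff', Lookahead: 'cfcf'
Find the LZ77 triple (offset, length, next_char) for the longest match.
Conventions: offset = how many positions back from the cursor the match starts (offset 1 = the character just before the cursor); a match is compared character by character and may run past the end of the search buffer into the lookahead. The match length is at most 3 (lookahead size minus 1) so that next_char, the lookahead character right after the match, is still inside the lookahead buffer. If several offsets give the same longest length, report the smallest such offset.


Try each offset into the search buffer:
  offset=1 (pos 3, char 'f'): match length 0
  offset=2 (pos 2, char 'f'): match length 0
  offset=3 (pos 1, char 'f'): match length 0
  offset=4 (pos 0, char 'c'): match length 2
Longest match has length 2 at offset 4.
next_char = character at position 4 + 2 = 6 -> 'c'

Best match: offset=4, length=2 (matching 'cf' starting at position 0)
LZ77 triple: (4, 2, 'c')


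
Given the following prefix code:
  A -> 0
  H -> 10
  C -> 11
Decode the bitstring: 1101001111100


Decoding step by step:
Bits 11 -> C
Bits 0 -> A
Bits 10 -> H
Bits 0 -> A
Bits 11 -> C
Bits 11 -> C
Bits 10 -> H
Bits 0 -> A


Decoded message: CAHACCHA


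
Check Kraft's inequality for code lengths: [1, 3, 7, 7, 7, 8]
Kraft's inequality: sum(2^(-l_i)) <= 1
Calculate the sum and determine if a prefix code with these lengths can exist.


Sum = 2^(-1) + 2^(-3) + 2^(-7) + 2^(-7) + 2^(-7) + 2^(-8)
    = 0.5 + 0.125 + 0.0078125 + 0.0078125 + 0.0078125 + 0.00390625
    = 167/256 = 0.65234375
Since 0.65234375 <= 1, Kraft's inequality IS satisfied.
A prefix code with these lengths CAN exist.

Kraft sum = 0.65234375. Satisfied.


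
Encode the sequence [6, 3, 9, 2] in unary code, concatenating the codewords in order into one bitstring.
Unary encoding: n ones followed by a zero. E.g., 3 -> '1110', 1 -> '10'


Encode each number as n ones followed by a terminating 0:
  6 -> 1111110 (7 bits)
  3 -> 1110 (4 bits)
  9 -> 1111111110 (10 bits)
  2 -> 110 (3 bits)
Total length = 7 + 4 + 10 + 3 = 24 bits.

Unary([6, 3, 9, 2]) = 111111011101111111110110 (24 bits)


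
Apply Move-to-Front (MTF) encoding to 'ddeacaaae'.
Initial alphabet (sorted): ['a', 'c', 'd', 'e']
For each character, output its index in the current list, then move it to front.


MTF encoding:
'd': index 2 in ['a', 'c', 'd', 'e'] -> ['d', 'a', 'c', 'e']
'd': index 0 in ['d', 'a', 'c', 'e'] -> ['d', 'a', 'c', 'e']
'e': index 3 in ['d', 'a', 'c', 'e'] -> ['e', 'd', 'a', 'c']
'a': index 2 in ['e', 'd', 'a', 'c'] -> ['a', 'e', 'd', 'c']
'c': index 3 in ['a', 'e', 'd', 'c'] -> ['c', 'a', 'e', 'd']
'a': index 1 in ['c', 'a', 'e', 'd'] -> ['a', 'c', 'e', 'd']
'a': index 0 in ['a', 'c', 'e', 'd'] -> ['a', 'c', 'e', 'd']
'a': index 0 in ['a', 'c', 'e', 'd'] -> ['a', 'c', 'e', 'd']
'e': index 2 in ['a', 'c', 'e', 'd'] -> ['e', 'a', 'c', 'd']


Output: [2, 0, 3, 2, 3, 1, 0, 0, 2]


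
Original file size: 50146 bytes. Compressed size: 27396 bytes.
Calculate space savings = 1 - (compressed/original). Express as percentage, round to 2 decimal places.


ratio = compressed/original = 27396/50146 = 0.546325
savings = 1 - ratio = 1 - 0.546325 = 0.453675
as a percentage: 0.453675 * 100 = 45.37%

Space savings = 1 - 27396/50146 = 45.37%


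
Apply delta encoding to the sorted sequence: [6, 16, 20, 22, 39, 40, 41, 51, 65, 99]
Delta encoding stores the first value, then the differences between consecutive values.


First value: 6
Deltas:
  16 - 6 = 10
  20 - 16 = 4
  22 - 20 = 2
  39 - 22 = 17
  40 - 39 = 1
  41 - 40 = 1
  51 - 41 = 10
  65 - 51 = 14
  99 - 65 = 34


Delta encoded: [6, 10, 4, 2, 17, 1, 1, 10, 14, 34]


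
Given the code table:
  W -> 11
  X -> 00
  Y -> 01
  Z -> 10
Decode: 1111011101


Decoding:
11 -> W
11 -> W
01 -> Y
11 -> W
01 -> Y


Result: WWYWY


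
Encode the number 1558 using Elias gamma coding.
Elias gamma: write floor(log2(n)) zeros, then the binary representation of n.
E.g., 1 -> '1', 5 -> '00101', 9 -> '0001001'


num_bits = floor(log2(1558)) + 1 = 11
leading_zeros = num_bits - 1 = 10
binary(1558) = 11000010110

Elias gamma(1558) = '0000000000' + '11000010110' = 000000000011000010110 (21 bits)


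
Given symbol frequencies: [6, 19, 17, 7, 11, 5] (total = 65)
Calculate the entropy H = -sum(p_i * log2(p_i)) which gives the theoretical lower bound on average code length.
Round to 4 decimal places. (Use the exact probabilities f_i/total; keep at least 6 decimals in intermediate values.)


Per-symbol terms -p_i * log2(p_i) with p_i = f_i/65:
  p = 6/65 = 0.092308: log2(p) = -3.437405, -p*log2(p) = 0.317299
  p = 19/65 = 0.292308: log2(p) = -1.774440, -p*log2(p) = 0.518683
  p = 17/65 = 0.261538: log2(p) = -1.934905, -p*log2(p) = 0.506052
  p = 7/65 = 0.107692: log2(p) = -3.215013, -p*log2(p) = 0.346232
  p = 11/65 = 0.169231: log2(p) = -2.562936, -p*log2(p) = 0.433728
  p = 5/65 = 0.076923: log2(p) = -3.700440, -p*log2(p) = 0.284649
H = 0.317299 + 0.518683 + 0.506052 + 0.346232 + 0.433728 + 0.284649 = 2.406643

H = 2.4066 bits/symbol


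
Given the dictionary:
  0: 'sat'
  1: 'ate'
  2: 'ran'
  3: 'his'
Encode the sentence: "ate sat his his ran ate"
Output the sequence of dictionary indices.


Look up each word in the dictionary:
  'ate' -> 1
  'sat' -> 0
  'his' -> 3
  'his' -> 3
  'ran' -> 2
  'ate' -> 1

Encoded: [1, 0, 3, 3, 2, 1]


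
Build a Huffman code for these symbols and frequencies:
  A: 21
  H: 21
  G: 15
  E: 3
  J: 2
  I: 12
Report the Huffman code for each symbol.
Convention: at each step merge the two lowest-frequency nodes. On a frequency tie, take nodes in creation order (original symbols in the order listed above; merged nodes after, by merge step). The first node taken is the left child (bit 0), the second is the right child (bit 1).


Huffman tree construction:
Step 1: Merge J(2) + E(3) = 5
Step 2: Merge (J+E)(5) + I(12) = 17
Step 3: Merge G(15) + ((J+E)+I)(17) = 32
Step 4: Merge A(21) + H(21) = 42
Step 5: Merge (G+((J+E)+I))(32) + (A+H)(42) = 74
Read each symbol's code off the tree from the root (left child = 0, right child = 1).

Codes:
  A: 10 (length 2)
  H: 11 (length 2)
  G: 00 (length 2)
  E: 0101 (length 4)
  J: 0100 (length 4)
  I: 011 (length 3)
Average code length: 170/74 = 2.2973 bits/symbol


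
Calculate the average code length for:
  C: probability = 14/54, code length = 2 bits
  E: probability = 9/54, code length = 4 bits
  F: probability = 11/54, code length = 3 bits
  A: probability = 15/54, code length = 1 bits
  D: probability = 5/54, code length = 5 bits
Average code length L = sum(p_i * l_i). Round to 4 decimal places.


Weighted contributions p_i * l_i:
  C: (14/54) * 2 = 28/54
  E: (9/54) * 4 = 36/54
  F: (11/54) * 3 = 33/54
  A: (15/54) * 1 = 15/54
  D: (5/54) * 5 = 25/54
Sum = (28 + 36 + 33 + 15 + 25)/54 = 137/54

L = 137/54 = 2.5370 bits/symbol


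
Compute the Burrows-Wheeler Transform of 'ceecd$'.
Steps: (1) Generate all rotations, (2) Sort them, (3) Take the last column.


Rotations (sorted):
  0: $ceecd -> last char: d
  1: cd$cee -> last char: e
  2: ceecd$ -> last char: $
  3: d$ceec -> last char: c
  4: ecd$ce -> last char: e
  5: eecd$c -> last char: c


BWT = de$cec


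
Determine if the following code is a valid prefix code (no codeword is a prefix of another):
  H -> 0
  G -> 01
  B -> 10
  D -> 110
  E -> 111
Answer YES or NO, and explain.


Checking each pair (does one codeword prefix another?):
  H='0' vs G='01': prefix -- VIOLATION

NO -- this is NOT a valid prefix code. H (0) is a prefix of G (01).


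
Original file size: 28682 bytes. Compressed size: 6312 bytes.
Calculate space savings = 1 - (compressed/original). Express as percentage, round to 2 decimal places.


ratio = compressed/original = 6312/28682 = 0.220068
savings = 1 - ratio = 1 - 0.220068 = 0.779932
as a percentage: 0.779932 * 100 = 77.99%

Space savings = 1 - 6312/28682 = 77.99%


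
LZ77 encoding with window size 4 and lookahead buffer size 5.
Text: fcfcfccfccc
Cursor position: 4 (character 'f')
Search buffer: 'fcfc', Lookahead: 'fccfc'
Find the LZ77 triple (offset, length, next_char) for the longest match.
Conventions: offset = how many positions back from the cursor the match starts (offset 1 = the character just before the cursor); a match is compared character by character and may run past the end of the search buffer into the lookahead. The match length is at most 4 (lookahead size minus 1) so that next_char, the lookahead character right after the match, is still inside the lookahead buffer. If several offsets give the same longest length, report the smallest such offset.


Try each offset into the search buffer:
  offset=1 (pos 3, char 'c'): match length 0
  offset=2 (pos 2, char 'f'): match length 2
  offset=3 (pos 1, char 'c'): match length 0
  offset=4 (pos 0, char 'f'): match length 2
Longest match has length 2, found at offsets 2, 4; take the smallest, offset 2.
next_char = character at position 4 + 2 = 6 -> 'c'

Best match: offset=2, length=2 (matching 'fc' starting at position 2)
LZ77 triple: (2, 2, 'c')


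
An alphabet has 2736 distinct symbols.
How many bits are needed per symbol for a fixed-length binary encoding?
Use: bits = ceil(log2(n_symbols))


log2(2736) = 11.4179
Bracket: 2^11 = 2048 < 2736 <= 2^12 = 4096
So ceil(log2(2736)) = 12

bits = ceil(log2(2736)) = ceil(11.4179) = 12 bits


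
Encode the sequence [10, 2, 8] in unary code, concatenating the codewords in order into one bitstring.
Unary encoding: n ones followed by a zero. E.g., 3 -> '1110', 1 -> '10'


Encode each number as n ones followed by a terminating 0:
  10 -> 11111111110 (11 bits)
  2 -> 110 (3 bits)
  8 -> 111111110 (9 bits)
Total length = 11 + 3 + 9 = 23 bits.

Unary([10, 2, 8]) = 11111111110110111111110 (23 bits)


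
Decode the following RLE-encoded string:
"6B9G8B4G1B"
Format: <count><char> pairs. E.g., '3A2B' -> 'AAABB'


Expanding each <count><char> pair:
  6B -> 'BBBBBB'
  9G -> 'GGGGGGGGG'
  8B -> 'BBBBBBBB'
  4G -> 'GGGG'
  1B -> 'B'

Decoded = BBBBBBGGGGGGGGGBBBBBBBBGGGGB


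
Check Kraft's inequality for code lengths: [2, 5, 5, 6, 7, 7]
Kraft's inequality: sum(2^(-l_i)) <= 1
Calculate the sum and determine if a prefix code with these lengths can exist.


Sum = 2^(-2) + 2^(-5) + 2^(-5) + 2^(-6) + 2^(-7) + 2^(-7)
    = 0.25 + 0.03125 + 0.03125 + 0.015625 + 0.0078125 + 0.0078125
    = 44/128 = 0.34375
Since 0.34375 <= 1, Kraft's inequality IS satisfied.
A prefix code with these lengths CAN exist.

Kraft sum = 0.34375. Satisfied.


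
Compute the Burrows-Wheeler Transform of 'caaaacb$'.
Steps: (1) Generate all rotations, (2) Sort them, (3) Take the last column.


Rotations (sorted):
  0: $caaaacb -> last char: b
  1: aaaacb$c -> last char: c
  2: aaacb$ca -> last char: a
  3: aacb$caa -> last char: a
  4: acb$caaa -> last char: a
  5: b$caaaac -> last char: c
  6: caaaacb$ -> last char: $
  7: cb$caaaa -> last char: a


BWT = bcaaac$a


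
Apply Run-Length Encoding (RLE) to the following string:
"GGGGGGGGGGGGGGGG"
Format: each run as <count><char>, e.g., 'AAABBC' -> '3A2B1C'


Scanning runs left to right:
  i=0: run of 'G' x 16 -> '16G'

RLE = 16G


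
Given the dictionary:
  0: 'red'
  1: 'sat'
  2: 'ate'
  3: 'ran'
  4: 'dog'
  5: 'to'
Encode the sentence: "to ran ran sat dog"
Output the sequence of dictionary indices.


Look up each word in the dictionary:
  'to' -> 5
  'ran' -> 3
  'ran' -> 3
  'sat' -> 1
  'dog' -> 4

Encoded: [5, 3, 3, 1, 4]


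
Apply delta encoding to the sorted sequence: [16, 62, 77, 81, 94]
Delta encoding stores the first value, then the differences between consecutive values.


First value: 16
Deltas:
  62 - 16 = 46
  77 - 62 = 15
  81 - 77 = 4
  94 - 81 = 13


Delta encoded: [16, 46, 15, 4, 13]


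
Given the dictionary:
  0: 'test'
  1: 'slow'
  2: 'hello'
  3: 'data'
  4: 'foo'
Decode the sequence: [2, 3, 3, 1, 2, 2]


Look up each index in the dictionary:
  2 -> 'hello'
  3 -> 'data'
  3 -> 'data'
  1 -> 'slow'
  2 -> 'hello'
  2 -> 'hello'

Decoded: "hello data data slow hello hello"


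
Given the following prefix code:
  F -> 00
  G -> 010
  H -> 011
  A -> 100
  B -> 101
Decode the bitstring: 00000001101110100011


Decoding step by step:
Bits 00 -> F
Bits 00 -> F
Bits 00 -> F
Bits 011 -> H
Bits 011 -> H
Bits 101 -> B
Bits 00 -> F
Bits 011 -> H


Decoded message: FFFHHBFH


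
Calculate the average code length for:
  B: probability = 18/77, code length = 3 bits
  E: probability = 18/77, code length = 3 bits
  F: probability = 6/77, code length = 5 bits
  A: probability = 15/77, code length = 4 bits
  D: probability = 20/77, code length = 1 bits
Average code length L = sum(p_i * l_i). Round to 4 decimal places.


Weighted contributions p_i * l_i:
  B: (18/77) * 3 = 54/77
  E: (18/77) * 3 = 54/77
  F: (6/77) * 5 = 30/77
  A: (15/77) * 4 = 60/77
  D: (20/77) * 1 = 20/77
Sum = (54 + 54 + 30 + 60 + 20)/77 = 218/77

L = 218/77 = 2.8312 bits/symbol


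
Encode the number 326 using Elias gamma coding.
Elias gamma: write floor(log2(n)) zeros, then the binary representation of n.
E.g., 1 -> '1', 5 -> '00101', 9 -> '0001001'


num_bits = floor(log2(326)) + 1 = 9
leading_zeros = num_bits - 1 = 8
binary(326) = 101000110

Elias gamma(326) = '00000000' + '101000110' = 00000000101000110 (17 bits)


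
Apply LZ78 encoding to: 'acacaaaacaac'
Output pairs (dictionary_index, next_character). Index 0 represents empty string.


LZ78 encoding steps:
Dictionary: {0: ''}
Step 1: w='' (idx 0), next='a' -> output (0, 'a'), add 'a' as idx 1
Step 2: w='' (idx 0), next='c' -> output (0, 'c'), add 'c' as idx 2
Step 3: w='a' (idx 1), next='c' -> output (1, 'c'), add 'ac' as idx 3
Step 4: w='a' (idx 1), next='a' -> output (1, 'a'), add 'aa' as idx 4
Step 5: w='aa' (idx 4), next='c' -> output (4, 'c'), add 'aac' as idx 5
Step 6: w='aac' (idx 5), end of input -> output (5, '')


Encoded: [(0, 'a'), (0, 'c'), (1, 'c'), (1, 'a'), (4, 'c'), (5, '')]


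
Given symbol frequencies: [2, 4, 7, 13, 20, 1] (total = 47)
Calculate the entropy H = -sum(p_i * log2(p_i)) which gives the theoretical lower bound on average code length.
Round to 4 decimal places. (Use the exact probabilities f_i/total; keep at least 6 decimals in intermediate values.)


Per-symbol terms -p_i * log2(p_i) with p_i = f_i/47:
  p = 2/47 = 0.042553: log2(p) = -4.554589, -p*log2(p) = 0.193812
  p = 4/47 = 0.085106: log2(p) = -3.554589, -p*log2(p) = 0.302518
  p = 7/47 = 0.148936: log2(p) = -2.747234, -p*log2(p) = 0.409163
  p = 13/47 = 0.276596: log2(p) = -1.854149, -p*log2(p) = 0.512850
  p = 20/47 = 0.425532: log2(p) = -1.232661, -p*log2(p) = 0.524536
  p = 1/47 = 0.021277: log2(p) = -5.554589, -p*log2(p) = 0.118183
H = 0.193812 + 0.302518 + 0.409163 + 0.512850 + 0.524536 + 0.118183 = 2.061062

H = 2.0611 bits/symbol


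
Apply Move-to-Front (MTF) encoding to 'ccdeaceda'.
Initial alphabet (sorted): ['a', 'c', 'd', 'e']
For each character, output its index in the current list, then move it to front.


MTF encoding:
'c': index 1 in ['a', 'c', 'd', 'e'] -> ['c', 'a', 'd', 'e']
'c': index 0 in ['c', 'a', 'd', 'e'] -> ['c', 'a', 'd', 'e']
'd': index 2 in ['c', 'a', 'd', 'e'] -> ['d', 'c', 'a', 'e']
'e': index 3 in ['d', 'c', 'a', 'e'] -> ['e', 'd', 'c', 'a']
'a': index 3 in ['e', 'd', 'c', 'a'] -> ['a', 'e', 'd', 'c']
'c': index 3 in ['a', 'e', 'd', 'c'] -> ['c', 'a', 'e', 'd']
'e': index 2 in ['c', 'a', 'e', 'd'] -> ['e', 'c', 'a', 'd']
'd': index 3 in ['e', 'c', 'a', 'd'] -> ['d', 'e', 'c', 'a']
'a': index 3 in ['d', 'e', 'c', 'a'] -> ['a', 'd', 'e', 'c']


Output: [1, 0, 2, 3, 3, 3, 2, 3, 3]


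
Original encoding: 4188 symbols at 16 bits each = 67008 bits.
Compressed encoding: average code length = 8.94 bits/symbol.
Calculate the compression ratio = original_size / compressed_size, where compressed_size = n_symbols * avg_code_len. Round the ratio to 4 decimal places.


original_size = n_symbols * orig_bits = 4188 * 16 = 67008 bits
compressed_size = n_symbols * avg_code_len = 4188 * 8.94 = 37440.72 bits
ratio = original_size / compressed_size = 67008 / 37440.72 = 1.7897

Compression ratio = 1.7897


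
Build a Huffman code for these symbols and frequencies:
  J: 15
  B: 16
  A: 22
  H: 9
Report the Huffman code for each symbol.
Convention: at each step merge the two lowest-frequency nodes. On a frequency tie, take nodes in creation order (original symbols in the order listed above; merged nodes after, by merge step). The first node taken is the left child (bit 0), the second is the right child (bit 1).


Huffman tree construction:
Step 1: Merge H(9) + J(15) = 24
Step 2: Merge B(16) + A(22) = 38
Step 3: Merge (H+J)(24) + (B+A)(38) = 62
Read each symbol's code off the tree from the root (left child = 0, right child = 1).

Codes:
  J: 01 (length 2)
  B: 10 (length 2)
  A: 11 (length 2)
  H: 00 (length 2)
Average code length: 124/62 = 2.0000 bits/symbol


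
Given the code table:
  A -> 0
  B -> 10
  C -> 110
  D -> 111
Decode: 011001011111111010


Decoding:
0 -> A
110 -> C
0 -> A
10 -> B
111 -> D
111 -> D
110 -> C
10 -> B


Result: ACABDDCB


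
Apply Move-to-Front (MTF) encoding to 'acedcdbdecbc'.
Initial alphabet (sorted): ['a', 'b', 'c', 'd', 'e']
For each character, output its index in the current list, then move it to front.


MTF encoding:
'a': index 0 in ['a', 'b', 'c', 'd', 'e'] -> ['a', 'b', 'c', 'd', 'e']
'c': index 2 in ['a', 'b', 'c', 'd', 'e'] -> ['c', 'a', 'b', 'd', 'e']
'e': index 4 in ['c', 'a', 'b', 'd', 'e'] -> ['e', 'c', 'a', 'b', 'd']
'd': index 4 in ['e', 'c', 'a', 'b', 'd'] -> ['d', 'e', 'c', 'a', 'b']
'c': index 2 in ['d', 'e', 'c', 'a', 'b'] -> ['c', 'd', 'e', 'a', 'b']
'd': index 1 in ['c', 'd', 'e', 'a', 'b'] -> ['d', 'c', 'e', 'a', 'b']
'b': index 4 in ['d', 'c', 'e', 'a', 'b'] -> ['b', 'd', 'c', 'e', 'a']
'd': index 1 in ['b', 'd', 'c', 'e', 'a'] -> ['d', 'b', 'c', 'e', 'a']
'e': index 3 in ['d', 'b', 'c', 'e', 'a'] -> ['e', 'd', 'b', 'c', 'a']
'c': index 3 in ['e', 'd', 'b', 'c', 'a'] -> ['c', 'e', 'd', 'b', 'a']
'b': index 3 in ['c', 'e', 'd', 'b', 'a'] -> ['b', 'c', 'e', 'd', 'a']
'c': index 1 in ['b', 'c', 'e', 'd', 'a'] -> ['c', 'b', 'e', 'd', 'a']


Output: [0, 2, 4, 4, 2, 1, 4, 1, 3, 3, 3, 1]


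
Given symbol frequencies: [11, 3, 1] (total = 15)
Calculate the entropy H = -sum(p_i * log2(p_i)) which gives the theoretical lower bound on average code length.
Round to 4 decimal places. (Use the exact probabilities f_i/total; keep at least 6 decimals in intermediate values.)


Per-symbol terms -p_i * log2(p_i) with p_i = f_i/15:
  p = 11/15 = 0.733333: log2(p) = -0.447459, -p*log2(p) = 0.328137
  p = 3/15 = 0.200000: log2(p) = -2.321928, -p*log2(p) = 0.464386
  p = 1/15 = 0.066667: log2(p) = -3.906891, -p*log2(p) = 0.260459
H = 0.328137 + 0.464386 + 0.260459 = 1.052982

H = 1.053 bits/symbol


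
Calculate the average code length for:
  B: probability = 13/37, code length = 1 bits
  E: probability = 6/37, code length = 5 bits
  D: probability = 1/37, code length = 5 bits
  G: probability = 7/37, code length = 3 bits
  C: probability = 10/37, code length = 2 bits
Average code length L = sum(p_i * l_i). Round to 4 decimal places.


Weighted contributions p_i * l_i:
  B: (13/37) * 1 = 13/37
  E: (6/37) * 5 = 30/37
  D: (1/37) * 5 = 5/37
  G: (7/37) * 3 = 21/37
  C: (10/37) * 2 = 20/37
Sum = (13 + 30 + 5 + 21 + 20)/37 = 89/37

L = 89/37 = 2.4054 bits/symbol


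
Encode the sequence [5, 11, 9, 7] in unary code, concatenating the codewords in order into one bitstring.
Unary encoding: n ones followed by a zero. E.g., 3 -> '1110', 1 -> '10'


Encode each number as n ones followed by a terminating 0:
  5 -> 111110 (6 bits)
  11 -> 111111111110 (12 bits)
  9 -> 1111111110 (10 bits)
  7 -> 11111110 (8 bits)
Total length = 6 + 12 + 10 + 8 = 36 bits.

Unary([5, 11, 9, 7]) = 111110111111111110111111111011111110 (36 bits)


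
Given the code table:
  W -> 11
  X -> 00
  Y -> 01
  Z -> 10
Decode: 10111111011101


Decoding:
10 -> Z
11 -> W
11 -> W
11 -> W
01 -> Y
11 -> W
01 -> Y


Result: ZWWWYWY


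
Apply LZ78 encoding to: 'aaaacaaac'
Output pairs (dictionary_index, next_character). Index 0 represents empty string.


LZ78 encoding steps:
Dictionary: {0: ''}
Step 1: w='' (idx 0), next='a' -> output (0, 'a'), add 'a' as idx 1
Step 2: w='a' (idx 1), next='a' -> output (1, 'a'), add 'aa' as idx 2
Step 3: w='a' (idx 1), next='c' -> output (1, 'c'), add 'ac' as idx 3
Step 4: w='aa' (idx 2), next='a' -> output (2, 'a'), add 'aaa' as idx 4
Step 5: w='' (idx 0), next='c' -> output (0, 'c'), add 'c' as idx 5


Encoded: [(0, 'a'), (1, 'a'), (1, 'c'), (2, 'a'), (0, 'c')]


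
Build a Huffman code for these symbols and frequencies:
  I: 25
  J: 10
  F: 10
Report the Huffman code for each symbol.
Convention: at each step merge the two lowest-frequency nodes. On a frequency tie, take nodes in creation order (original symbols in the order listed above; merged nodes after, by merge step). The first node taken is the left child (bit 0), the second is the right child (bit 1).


Huffman tree construction:
Step 1: Merge J(10) + F(10) = 20
Step 2: Merge (J+F)(20) + I(25) = 45
Read each symbol's code off the tree from the root (left child = 0, right child = 1).

Codes:
  I: 1 (length 1)
  J: 00 (length 2)
  F: 01 (length 2)
Average code length: 65/45 = 1.4444 bits/symbol


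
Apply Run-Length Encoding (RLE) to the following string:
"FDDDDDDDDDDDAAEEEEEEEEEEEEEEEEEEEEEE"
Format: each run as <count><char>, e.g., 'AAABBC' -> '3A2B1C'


Scanning runs left to right:
  i=0: run of 'F' x 1 -> '1F'
  i=1: run of 'D' x 11 -> '11D'
  i=12: run of 'A' x 2 -> '2A'
  i=14: run of 'E' x 22 -> '22E'

RLE = 1F11D2A22E


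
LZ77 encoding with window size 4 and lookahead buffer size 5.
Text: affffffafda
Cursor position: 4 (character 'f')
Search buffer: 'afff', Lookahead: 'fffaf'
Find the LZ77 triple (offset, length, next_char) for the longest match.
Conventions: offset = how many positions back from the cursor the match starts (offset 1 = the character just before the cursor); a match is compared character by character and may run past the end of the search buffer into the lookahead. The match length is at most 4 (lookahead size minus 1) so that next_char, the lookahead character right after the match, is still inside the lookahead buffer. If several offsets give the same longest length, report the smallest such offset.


Try each offset into the search buffer:
  offset=1 (pos 3, char 'f'): match length 3
  offset=2 (pos 2, char 'f'): match length 3
  offset=3 (pos 1, char 'f'): match length 3
  offset=4 (pos 0, char 'a'): match length 0
Longest match has length 3, found at offsets 1, 2, 3; take the smallest, offset 1.
next_char = character at position 4 + 3 = 7 -> 'a'

Best match: offset=1, length=3 (matching 'fff' starting at position 3)
LZ77 triple: (1, 3, 'a')


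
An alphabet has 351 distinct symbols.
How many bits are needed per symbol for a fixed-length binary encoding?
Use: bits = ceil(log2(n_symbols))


log2(351) = 8.4553
Bracket: 2^8 = 256 < 351 <= 2^9 = 512
So ceil(log2(351)) = 9

bits = ceil(log2(351)) = ceil(8.4553) = 9 bits


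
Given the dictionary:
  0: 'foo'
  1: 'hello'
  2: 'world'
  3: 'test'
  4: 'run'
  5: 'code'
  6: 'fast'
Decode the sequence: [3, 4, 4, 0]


Look up each index in the dictionary:
  3 -> 'test'
  4 -> 'run'
  4 -> 'run'
  0 -> 'foo'

Decoded: "test run run foo"


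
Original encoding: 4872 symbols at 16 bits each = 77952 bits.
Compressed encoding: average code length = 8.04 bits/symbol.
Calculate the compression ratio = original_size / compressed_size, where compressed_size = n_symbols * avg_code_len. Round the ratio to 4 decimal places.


original_size = n_symbols * orig_bits = 4872 * 16 = 77952 bits
compressed_size = n_symbols * avg_code_len = 4872 * 8.04 = 39170.88 bits
ratio = original_size / compressed_size = 77952 / 39170.88 = 1.99

Compression ratio = 1.99


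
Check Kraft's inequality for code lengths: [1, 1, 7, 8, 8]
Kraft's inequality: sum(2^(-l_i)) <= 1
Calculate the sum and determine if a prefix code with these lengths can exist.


Sum = 2^(-1) + 2^(-1) + 2^(-7) + 2^(-8) + 2^(-8)
    = 0.5 + 0.5 + 0.0078125 + 0.00390625 + 0.00390625
    = 260/256 = 1.015625
Since 1.015625 > 1, Kraft's inequality is NOT satisfied.
A prefix code with these lengths CANNOT exist.

Kraft sum = 1.015625. Not satisfied.


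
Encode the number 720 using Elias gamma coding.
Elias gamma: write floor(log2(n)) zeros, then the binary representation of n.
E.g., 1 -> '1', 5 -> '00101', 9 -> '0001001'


num_bits = floor(log2(720)) + 1 = 10
leading_zeros = num_bits - 1 = 9
binary(720) = 1011010000

Elias gamma(720) = '000000000' + '1011010000' = 0000000001011010000 (19 bits)


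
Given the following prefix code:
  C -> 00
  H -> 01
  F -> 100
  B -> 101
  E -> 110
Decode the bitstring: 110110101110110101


Decoding step by step:
Bits 110 -> E
Bits 110 -> E
Bits 101 -> B
Bits 110 -> E
Bits 110 -> E
Bits 101 -> B


Decoded message: EEBEEB


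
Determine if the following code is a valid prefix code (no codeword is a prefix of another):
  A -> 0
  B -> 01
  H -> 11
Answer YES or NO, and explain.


Checking each pair (does one codeword prefix another?):
  A='0' vs B='01': prefix -- VIOLATION

NO -- this is NOT a valid prefix code. A (0) is a prefix of B (01).


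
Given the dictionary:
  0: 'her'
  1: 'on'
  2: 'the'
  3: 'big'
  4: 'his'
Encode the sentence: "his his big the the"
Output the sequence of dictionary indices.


Look up each word in the dictionary:
  'his' -> 4
  'his' -> 4
  'big' -> 3
  'the' -> 2
  'the' -> 2

Encoded: [4, 4, 3, 2, 2]


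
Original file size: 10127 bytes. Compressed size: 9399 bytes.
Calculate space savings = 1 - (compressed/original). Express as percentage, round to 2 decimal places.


ratio = compressed/original = 9399/10127 = 0.928113
savings = 1 - ratio = 1 - 0.928113 = 0.071887
as a percentage: 0.071887 * 100 = 7.19%

Space savings = 1 - 9399/10127 = 7.19%


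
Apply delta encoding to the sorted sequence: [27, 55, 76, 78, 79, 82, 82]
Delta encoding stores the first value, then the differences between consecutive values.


First value: 27
Deltas:
  55 - 27 = 28
  76 - 55 = 21
  78 - 76 = 2
  79 - 78 = 1
  82 - 79 = 3
  82 - 82 = 0


Delta encoded: [27, 28, 21, 2, 1, 3, 0]


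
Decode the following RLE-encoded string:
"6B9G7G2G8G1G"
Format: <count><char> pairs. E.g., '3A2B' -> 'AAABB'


Expanding each <count><char> pair:
  6B -> 'BBBBBB'
  9G -> 'GGGGGGGGG'
  7G -> 'GGGGGGG'
  2G -> 'GG'
  8G -> 'GGGGGGGG'
  1G -> 'G'

Decoded = BBBBBBGGGGGGGGGGGGGGGGGGGGGGGGGGG


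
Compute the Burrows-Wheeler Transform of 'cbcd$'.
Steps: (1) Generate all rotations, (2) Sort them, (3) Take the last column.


Rotations (sorted):
  0: $cbcd -> last char: d
  1: bcd$c -> last char: c
  2: cbcd$ -> last char: $
  3: cd$cb -> last char: b
  4: d$cbc -> last char: c


BWT = dc$bc


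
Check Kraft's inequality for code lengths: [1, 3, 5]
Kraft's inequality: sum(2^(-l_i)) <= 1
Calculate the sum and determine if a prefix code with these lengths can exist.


Sum = 2^(-1) + 2^(-3) + 2^(-5)
    = 0.5 + 0.125 + 0.03125
    = 21/32 = 0.65625
Since 0.65625 <= 1, Kraft's inequality IS satisfied.
A prefix code with these lengths CAN exist.

Kraft sum = 0.65625. Satisfied.


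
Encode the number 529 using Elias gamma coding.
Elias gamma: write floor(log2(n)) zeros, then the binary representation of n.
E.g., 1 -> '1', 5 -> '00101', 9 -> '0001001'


num_bits = floor(log2(529)) + 1 = 10
leading_zeros = num_bits - 1 = 9
binary(529) = 1000010001

Elias gamma(529) = '000000000' + '1000010001' = 0000000001000010001 (19 bits)


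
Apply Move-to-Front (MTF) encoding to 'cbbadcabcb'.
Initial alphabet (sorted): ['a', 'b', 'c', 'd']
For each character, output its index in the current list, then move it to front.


MTF encoding:
'c': index 2 in ['a', 'b', 'c', 'd'] -> ['c', 'a', 'b', 'd']
'b': index 2 in ['c', 'a', 'b', 'd'] -> ['b', 'c', 'a', 'd']
'b': index 0 in ['b', 'c', 'a', 'd'] -> ['b', 'c', 'a', 'd']
'a': index 2 in ['b', 'c', 'a', 'd'] -> ['a', 'b', 'c', 'd']
'd': index 3 in ['a', 'b', 'c', 'd'] -> ['d', 'a', 'b', 'c']
'c': index 3 in ['d', 'a', 'b', 'c'] -> ['c', 'd', 'a', 'b']
'a': index 2 in ['c', 'd', 'a', 'b'] -> ['a', 'c', 'd', 'b']
'b': index 3 in ['a', 'c', 'd', 'b'] -> ['b', 'a', 'c', 'd']
'c': index 2 in ['b', 'a', 'c', 'd'] -> ['c', 'b', 'a', 'd']
'b': index 1 in ['c', 'b', 'a', 'd'] -> ['b', 'c', 'a', 'd']


Output: [2, 2, 0, 2, 3, 3, 2, 3, 2, 1]


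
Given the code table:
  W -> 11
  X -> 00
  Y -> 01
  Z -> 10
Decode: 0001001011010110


Decoding:
00 -> X
01 -> Y
00 -> X
10 -> Z
11 -> W
01 -> Y
01 -> Y
10 -> Z


Result: XYXZWYYZ
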